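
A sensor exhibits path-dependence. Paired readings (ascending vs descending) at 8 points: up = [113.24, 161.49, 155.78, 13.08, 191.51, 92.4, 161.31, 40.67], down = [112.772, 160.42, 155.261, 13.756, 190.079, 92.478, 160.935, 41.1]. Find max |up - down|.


|113.24 - 112.772| = 0.4680
|161.49 - 160.42| = 1.0700
|155.78 - 155.261| = 0.5190
|13.08 - 13.756| = 0.6760
|191.51 - 190.079| = 1.4310
|92.4 - 92.478| = 0.0780
|161.31 - 160.935| = 0.3750
|40.67 - 41.1| = 0.4300
hysteresis = max(diffs) = 1.4310

1.4310


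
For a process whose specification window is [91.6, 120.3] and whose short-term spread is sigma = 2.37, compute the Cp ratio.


Cp = (USL - LSL) / (6 * sigma)
= (120.3 - 91.6) / (6 * 2.37)
= 28.7000 / 14.2200
= 2.0183

2.0183


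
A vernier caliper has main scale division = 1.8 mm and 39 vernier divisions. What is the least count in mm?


LC = MSD / n_div
= 1.8 / 39
= 0.0462

0.0462


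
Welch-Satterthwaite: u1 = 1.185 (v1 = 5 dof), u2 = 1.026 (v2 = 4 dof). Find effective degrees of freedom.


uc = sqrt(u1^2 + u2^2) = sqrt(1.185^2 + 1.026^2) = 1.5674505
v_eff = uc^4 / (u1^4/v1 + u2^4/v2)
= 1.5674505^4 / (1.185^4/5 + 1.026^4/4)
= 6.0363629 / 0.67140126
v_eff = 8.9907

8.9907


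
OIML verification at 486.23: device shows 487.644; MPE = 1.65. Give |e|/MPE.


e = indication - reference = 487.644 - 486.23 = 1.4140
|e| = 1.4140
ratio = |e| / MPE = 1.4140 / 1.65
ratio = 0.8570

0.8570


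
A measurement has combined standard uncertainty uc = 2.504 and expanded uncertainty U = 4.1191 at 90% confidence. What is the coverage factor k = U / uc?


k = U / uc
k = 4.1191 / 2.504
k = 1.645

1.645


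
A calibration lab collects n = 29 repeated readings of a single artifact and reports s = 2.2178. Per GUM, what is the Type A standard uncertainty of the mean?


u_A = s / sqrt(n)
u_A = 2.2178 / sqrt(29)
u_A = 2.2178 / 5.3851648
u_A = 0.4118

0.4118


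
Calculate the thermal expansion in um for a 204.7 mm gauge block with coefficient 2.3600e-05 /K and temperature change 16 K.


dL = L * alpha * dT
= 204.7 * 2.3600e-05 * 16
= 0.0772947 mm
dL_um = 0.0772947 * 1000 = 77.2947 um

77.2947


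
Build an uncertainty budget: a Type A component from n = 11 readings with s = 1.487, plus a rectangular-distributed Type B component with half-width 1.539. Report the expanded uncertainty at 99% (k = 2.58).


u_A = s / sqrt(n) = 1.487 / sqrt(11) = 0.44834737
u_B = half_width / sqrt(3) = 1.539 / sqrt(3) = 0.88854206
uc = sqrt(u_A^2 + u_B^2) = sqrt(0.44834737^2 + 0.88854206^2) = 0.9952499
U = k * uc = 2.58 * 0.9952499
U = 2.5677

2.5677


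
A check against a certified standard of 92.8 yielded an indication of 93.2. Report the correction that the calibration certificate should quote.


Correction = standard - reading
= 92.8 - 93.2
= -0.4000

-0.4000


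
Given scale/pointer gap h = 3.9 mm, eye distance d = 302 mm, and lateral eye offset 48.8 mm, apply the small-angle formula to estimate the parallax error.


error = h * offset / d
= 3.9 * 48.8 / 302
= 0.6302

0.6302


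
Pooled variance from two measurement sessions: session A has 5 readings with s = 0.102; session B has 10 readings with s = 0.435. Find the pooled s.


s_p = sqrt(((n1-1)*s1^2 + (n2-1)*s2^2) / (n1+n2-2))
numerator = (5-1)*0.102^2 + (10-1)*0.435^2 = 0.041616 + 1.703025 = 1.744641
denominator = 5 + 10 - 2 = 13
s_p^2 = 1.744641 / 13 = 0.13420315
s_p = sqrt(0.13420315) = 0.3663

0.3663


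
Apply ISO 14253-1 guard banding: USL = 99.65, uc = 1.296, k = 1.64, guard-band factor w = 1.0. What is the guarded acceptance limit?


U = k * uc = 1.64 * 1.296 = 2.12544
guard band g = w * U = 1.0 * 2.12544 = 2.12544
AL = USL - g = 99.65 - 2.12544
AL = 97.5246

97.5246


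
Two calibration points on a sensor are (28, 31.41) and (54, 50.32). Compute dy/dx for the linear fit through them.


slope = (y2 - y1) / (x2 - x1)
= (50.32 - 31.41) / (54 - 28)
= 18.9100 / 26
= 0.7273

0.7273


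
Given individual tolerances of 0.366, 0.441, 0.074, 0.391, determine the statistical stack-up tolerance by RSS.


RSS = sqrt(0.366^2 + 0.441^2 + 0.074^2 + 0.391^2)
= sqrt(0.486794)
= 0.6977

0.6977


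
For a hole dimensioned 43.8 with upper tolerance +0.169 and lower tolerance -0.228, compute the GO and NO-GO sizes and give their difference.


GO = nominal - lower_tol (smallest hole = maximum material condition)
GO = 43.8 - 0.228 = 43.572
NO-GO = nominal + upper_tol (largest hole = least material condition)
NO-GO = 43.8 + 0.169 = 43.969
spread = NO-GO - GO = 43.969 - 43.572 = 0.3970

0.3970


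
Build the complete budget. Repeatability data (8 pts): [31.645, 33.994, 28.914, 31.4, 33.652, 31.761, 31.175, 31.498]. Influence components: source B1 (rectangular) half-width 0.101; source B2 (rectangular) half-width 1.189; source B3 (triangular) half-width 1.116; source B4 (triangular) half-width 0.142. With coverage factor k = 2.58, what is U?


mean = (31.645 + 33.994 + 28.914 + 31.4 + 33.652 + 31.761 + 31.175 + 31.498) / 8 = 31.754875
s = sqrt(sum((x - mean)^2)/(n-1)) = 1.5686036
u_A = s / sqrt(n) = 1.5686036 / sqrt(8) = 0.55458512
u_B1 = 0.101 / sqrt(3) = 0.058312377
u_B2 = 1.189 / sqrt(3) = 0.68646947
u_B3 = 1.116 / sqrt(6) = 0.45560509
u_B4 = 0.142 / sqrt(6) = 0.057971257
uc = sqrt(0.55458512^2 + 0.058312377^2 + 0.68646947^2 + 0.45560509^2 + 0.057971257^2) = 0.99656509
U = k * uc = 2.58 * 0.99656509
U = 2.5711

2.5711


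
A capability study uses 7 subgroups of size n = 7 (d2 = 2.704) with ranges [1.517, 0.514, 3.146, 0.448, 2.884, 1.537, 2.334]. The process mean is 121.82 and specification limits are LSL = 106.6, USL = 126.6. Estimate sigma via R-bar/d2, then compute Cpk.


R_bar = (1.517 + 0.514 + 3.146 + 0.448 + 2.884 + 1.537 + 2.334) / 7 = 1.7685714
sigma = R_bar / d2 = 1.7685714 / 2.704 = 0.65405747
Cp = (USL - LSL)/(6*sigma) = (126.6 - 106.6)/(6*0.65405747) = 5.0964
Cpu = (126.6 - 121.82)/(3*0.65405747) = 2.4361
Cpl = (121.82 - 106.6)/(3*0.65405747) = 7.7567
Cpk = min(Cpu, Cpl) = 2.4361

2.4361


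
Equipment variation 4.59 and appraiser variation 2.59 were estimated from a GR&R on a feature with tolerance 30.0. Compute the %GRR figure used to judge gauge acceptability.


GRR = sqrt(EV^2 + AV^2) = sqrt(4.59^2 + 2.59^2) = 5.2703131
%GRR = GRR / tol * 100 = 5.2703131 / 30.0 * 100
%GRR = 17.5677

17.5677


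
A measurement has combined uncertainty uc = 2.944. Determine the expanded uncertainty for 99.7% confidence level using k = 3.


U = k * uc
U = 3 * 2.944
U = 8.8320

8.8320


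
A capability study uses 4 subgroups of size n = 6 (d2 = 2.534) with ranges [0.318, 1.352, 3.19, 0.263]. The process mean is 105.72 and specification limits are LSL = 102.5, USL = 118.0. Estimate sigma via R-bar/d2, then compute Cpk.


R_bar = (0.318 + 1.352 + 3.19 + 0.263) / 4 = 1.28075
sigma = R_bar / d2 = 1.28075 / 2.534 = 0.5054262
Cp = (USL - LSL)/(6*sigma) = (118.0 - 102.5)/(6*0.5054262) = 5.1112
Cpu = (118.0 - 105.72)/(3*0.5054262) = 8.0988
Cpl = (105.72 - 102.5)/(3*0.5054262) = 2.1236
Cpk = min(Cpu, Cpl) = 2.1236

2.1236


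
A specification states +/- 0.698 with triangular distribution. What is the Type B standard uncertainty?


u_B = half_width / sqrt(6)
u_B = 0.698 / 2.4494897
u_B = 0.2850

0.2850


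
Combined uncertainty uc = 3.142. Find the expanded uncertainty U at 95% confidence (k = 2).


U = k * uc
U = 2 * 3.142
U = 6.2840

6.2840


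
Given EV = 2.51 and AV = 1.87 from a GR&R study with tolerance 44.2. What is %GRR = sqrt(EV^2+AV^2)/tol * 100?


GRR = sqrt(EV^2 + AV^2) = sqrt(2.51^2 + 1.87^2) = 3.130016
%GRR = GRR / tol * 100 = 3.130016 / 44.2 * 100
%GRR = 7.0815

7.0815


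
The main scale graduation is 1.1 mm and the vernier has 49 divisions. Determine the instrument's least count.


LC = MSD / n_div
= 1.1 / 49
= 0.0224

0.0224


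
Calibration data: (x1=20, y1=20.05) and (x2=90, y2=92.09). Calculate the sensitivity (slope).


slope = (y2 - y1) / (x2 - x1)
= (92.09 - 20.05) / (90 - 20)
= 72.0400 / 70
= 1.0291

1.0291


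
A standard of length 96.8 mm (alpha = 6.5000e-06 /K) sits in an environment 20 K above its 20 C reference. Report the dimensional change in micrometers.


dL = L * alpha * dT
= 96.8 * 6.5000e-06 * 20
= 0.0125840 mm
dL_um = 0.0125840 * 1000 = 12.5840 um

12.5840


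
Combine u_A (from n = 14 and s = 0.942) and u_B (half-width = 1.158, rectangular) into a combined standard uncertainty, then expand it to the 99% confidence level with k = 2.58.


u_A = s / sqrt(n) = 0.942 / sqrt(14) = 0.25176009
u_B = half_width / sqrt(3) = 1.158 / sqrt(3) = 0.66857161
uc = sqrt(u_A^2 + u_B^2) = sqrt(0.25176009^2 + 0.66857161^2) = 0.71440265
U = k * uc = 2.58 * 0.71440265
U = 1.8432

1.8432


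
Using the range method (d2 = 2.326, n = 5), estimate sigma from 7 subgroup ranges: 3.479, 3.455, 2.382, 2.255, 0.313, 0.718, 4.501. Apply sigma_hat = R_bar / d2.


R_bar = (3.479 + 3.455 + 2.382 + 2.255 + 0.313 + 0.718 + 4.501) / 7
R_bar = 17.103 / 7 = 2.4432857
sigma_hat = R_bar / d2 = 2.4432857 / 2.326 = 1.0504

1.0504


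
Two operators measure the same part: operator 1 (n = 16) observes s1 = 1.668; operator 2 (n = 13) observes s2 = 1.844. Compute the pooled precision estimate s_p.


s_p = sqrt(((n1-1)*s1^2 + (n2-1)*s2^2) / (n1+n2-2))
numerator = (16-1)*1.668^2 + (13-1)*1.844^2 = 41.73336 + 40.804032 = 82.537392
denominator = 16 + 13 - 2 = 27
s_p^2 = 82.537392 / 27 = 3.0569404
s_p = sqrt(3.0569404) = 1.7484

1.7484


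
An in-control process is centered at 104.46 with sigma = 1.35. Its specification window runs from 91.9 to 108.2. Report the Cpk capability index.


Cpu = (USL - mean) / (3*sigma) = (108.2 - 104.46) / (3*1.35) = 0.9235
Cpl = (mean - LSL) / (3*sigma) = (104.46 - 91.9) / (3*1.35) = 3.1012
Cpk = min(Cpu, Cpl) = 0.9235

0.9235


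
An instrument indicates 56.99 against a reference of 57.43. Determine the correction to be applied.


Correction = standard - reading
= 57.43 - 56.99
= 0.4400

0.4400


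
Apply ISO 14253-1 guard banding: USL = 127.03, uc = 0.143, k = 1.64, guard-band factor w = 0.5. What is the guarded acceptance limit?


U = k * uc = 1.64 * 0.143 = 0.23452
guard band g = w * U = 0.5 * 0.23452 = 0.11726
AL = USL - g = 127.03 - 0.11726
AL = 126.9127

126.9127


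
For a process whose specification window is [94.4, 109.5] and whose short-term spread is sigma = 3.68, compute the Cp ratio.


Cp = (USL - LSL) / (6 * sigma)
= (109.5 - 94.4) / (6 * 3.68)
= 15.1000 / 22.0800
= 0.6839

0.6839


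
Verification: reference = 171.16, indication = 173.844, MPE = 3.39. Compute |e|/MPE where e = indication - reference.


e = indication - reference = 173.844 - 171.16 = 2.6840
|e| = 2.6840
ratio = |e| / MPE = 2.6840 / 3.39
ratio = 0.7917

0.7917


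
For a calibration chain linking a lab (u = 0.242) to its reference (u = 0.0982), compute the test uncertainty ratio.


TUR = u_lab / u_ref
= 0.242 / 0.0982
= 2.4644

2.4644


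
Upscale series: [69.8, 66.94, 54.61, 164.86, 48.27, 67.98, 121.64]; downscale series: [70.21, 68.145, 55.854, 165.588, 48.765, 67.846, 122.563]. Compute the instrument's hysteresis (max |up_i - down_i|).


|69.8 - 70.21| = 0.4100
|66.94 - 68.145| = 1.2050
|54.61 - 55.854| = 1.2440
|164.86 - 165.588| = 0.7280
|48.27 - 48.765| = 0.4950
|67.98 - 67.846| = 0.1340
|121.64 - 122.563| = 0.9230
hysteresis = max(diffs) = 1.2440

1.2440


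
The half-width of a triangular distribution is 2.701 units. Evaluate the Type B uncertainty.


u_B = half_width / sqrt(6)
u_B = 2.701 / 2.4494897
u_B = 1.1027

1.1027


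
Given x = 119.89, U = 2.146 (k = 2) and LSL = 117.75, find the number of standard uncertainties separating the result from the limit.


u = U / k = 2.146 / 2 = 1.073
margin = |LSL - x| = |117.75 - 119.89| = 2.14
z = margin / u = 2.14 / 1.073
z = 1.9944

1.9944


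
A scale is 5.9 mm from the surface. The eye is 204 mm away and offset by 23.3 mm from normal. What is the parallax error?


error = h * offset / d
= 5.9 * 23.3 / 204
= 0.6739

0.6739


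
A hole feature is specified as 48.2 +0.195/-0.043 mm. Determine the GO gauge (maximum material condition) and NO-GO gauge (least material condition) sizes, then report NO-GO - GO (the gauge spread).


GO = nominal - lower_tol (smallest hole = maximum material condition)
GO = 48.2 - 0.043 = 48.157
NO-GO = nominal + upper_tol (largest hole = least material condition)
NO-GO = 48.2 + 0.195 = 48.395
spread = NO-GO - GO = 48.395 - 48.157 = 0.2380

0.2380


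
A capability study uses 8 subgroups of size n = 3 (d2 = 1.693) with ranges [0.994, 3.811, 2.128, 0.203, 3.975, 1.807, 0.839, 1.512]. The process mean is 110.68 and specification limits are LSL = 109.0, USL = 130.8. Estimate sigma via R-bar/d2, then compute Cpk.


R_bar = (0.994 + 3.811 + 2.128 + 0.203 + 3.975 + 1.807 + 0.839 + 1.512) / 8 = 1.908625
sigma = R_bar / d2 = 1.908625 / 1.693 = 1.1273627
Cp = (USL - LSL)/(6*sigma) = (130.8 - 109.0)/(6*1.1273627) = 3.2229
Cpu = (130.8 - 110.68)/(3*1.1273627) = 5.9490
Cpl = (110.68 - 109.0)/(3*1.1273627) = 0.4967
Cpk = min(Cpu, Cpl) = 0.4967

0.4967


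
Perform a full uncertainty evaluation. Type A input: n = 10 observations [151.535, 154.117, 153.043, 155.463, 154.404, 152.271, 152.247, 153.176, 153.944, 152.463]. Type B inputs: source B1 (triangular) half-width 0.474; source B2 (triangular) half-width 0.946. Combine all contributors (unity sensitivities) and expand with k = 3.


mean = (151.535 + 154.117 + 153.043 + 155.463 + 154.404 + 152.271 + 152.247 + 153.176 + 153.944 + 152.463) / 10 = 153.2663
s = sqrt(sum((x - mean)^2)/(n-1)) = 1.2033805
u_A = s / sqrt(n) = 1.2033805 / sqrt(10) = 0.38054233
u_B1 = 0.474 / sqrt(6) = 0.19350969
u_B2 = 0.946 / sqrt(6) = 0.38620288
uc = sqrt(0.38054233^2 + 0.19350969^2 + 0.38620288^2) = 0.57568319
U = k * uc = 3 * 0.57568319
U = 1.7270

1.7270


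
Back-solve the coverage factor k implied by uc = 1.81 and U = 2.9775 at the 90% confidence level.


k = U / uc
k = 2.9775 / 1.81
k = 1.645

1.645


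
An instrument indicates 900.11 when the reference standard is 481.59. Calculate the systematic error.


Systematic error = measured - true
= 900.11 - 481.59
= 418.5200

418.5200


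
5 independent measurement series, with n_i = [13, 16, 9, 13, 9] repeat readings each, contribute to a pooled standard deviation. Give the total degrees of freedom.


nu = sum_i (n_i - 1)
nu = ((13 - 1) + (16 - 1) + (9 - 1) + (13 - 1) + (9 - 1))
nu = 12 + 15 + 8 + 12 + 8
nu = 55

55


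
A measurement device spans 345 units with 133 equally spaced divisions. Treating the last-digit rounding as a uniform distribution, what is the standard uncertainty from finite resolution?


resolution = range / divisions
resolution = 345 / 133 = 2.593985
u_res = resolution / (2*sqrt(3))
u_res = 2.593985 / 3.4641016
u_res = 0.7488

0.7488


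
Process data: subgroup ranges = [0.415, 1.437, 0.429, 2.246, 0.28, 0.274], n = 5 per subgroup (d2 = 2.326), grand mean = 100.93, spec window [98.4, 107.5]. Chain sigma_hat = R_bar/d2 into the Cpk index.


R_bar = (0.415 + 1.437 + 0.429 + 2.246 + 0.28 + 0.274) / 6 = 0.84683333
sigma = R_bar / d2 = 0.84683333 / 2.326 = 0.3640728
Cp = (USL - LSL)/(6*sigma) = (107.5 - 98.4)/(6*0.3640728) = 4.1658
Cpu = (107.5 - 100.93)/(3*0.3640728) = 6.0153
Cpl = (100.93 - 98.4)/(3*0.3640728) = 2.3164
Cpk = min(Cpu, Cpl) = 2.3164

2.3164


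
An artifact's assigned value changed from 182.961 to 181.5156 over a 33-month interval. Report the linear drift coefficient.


rate = (v2 - v1) / months
= (181.5156 - 182.961) / 33
= -1.4454 / 33
= -0.0438

-0.0438


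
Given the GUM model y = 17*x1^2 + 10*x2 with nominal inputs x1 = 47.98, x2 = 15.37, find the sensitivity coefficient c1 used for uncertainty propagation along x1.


y = 17*x1^2 + 10*x2
dy/dx1 = 2*17*x1
Evaluate at x1 = 47.98: c1 = 34 * 47.98
c1 = 1631.3200

1631.3200


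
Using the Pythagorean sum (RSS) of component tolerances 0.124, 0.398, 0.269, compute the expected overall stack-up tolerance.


RSS = sqrt(0.124^2 + 0.398^2 + 0.269^2)
= sqrt(0.246141)
= 0.4961

0.4961


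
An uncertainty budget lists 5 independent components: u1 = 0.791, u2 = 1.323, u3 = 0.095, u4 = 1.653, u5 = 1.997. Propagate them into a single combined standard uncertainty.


uc = sqrt(0.791^2 + 1.323^2 + 0.095^2 + 1.653^2 + 1.997^2)
uc = sqrt(9.105453)
uc = 3.0175

3.0175


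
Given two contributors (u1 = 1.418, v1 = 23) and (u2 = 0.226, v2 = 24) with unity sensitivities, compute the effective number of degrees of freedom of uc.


uc = sqrt(u1^2 + u2^2) = sqrt(1.418^2 + 0.226^2) = 1.4358969
v_eff = uc^4 / (u1^4/v1 + u2^4/v2)
= 1.4358969^4 / (1.418^4/23 + 0.226^4/24)
= 4.2510189 / 0.17589179
v_eff = 24.1684

24.1684


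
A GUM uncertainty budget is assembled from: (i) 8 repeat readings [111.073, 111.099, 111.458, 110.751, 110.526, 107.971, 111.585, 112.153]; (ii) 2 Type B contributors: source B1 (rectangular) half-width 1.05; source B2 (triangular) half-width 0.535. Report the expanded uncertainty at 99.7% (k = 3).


mean = (111.073 + 111.099 + 111.458 + 110.751 + 110.526 + 107.971 + 111.585 + 112.153) / 8 = 110.827
s = sqrt(sum((x - mean)^2)/(n-1)) = 1.2603069
u_A = s / sqrt(n) = 1.2603069 / sqrt(8) = 0.44558578
u_B1 = 1.05 / sqrt(3) = 0.60621778
u_B2 = 0.535 / sqrt(6) = 0.21841284
uc = sqrt(0.44558578^2 + 0.60621778^2 + 0.21841284^2) = 0.78342253
U = k * uc = 3 * 0.78342253
U = 2.3503

2.3503


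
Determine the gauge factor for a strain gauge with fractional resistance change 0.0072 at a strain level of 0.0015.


GF = (dR/R) / epsilon
= 0.0072 / 0.0015
= 4.8000

4.8000


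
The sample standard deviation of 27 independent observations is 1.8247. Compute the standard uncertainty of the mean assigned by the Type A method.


u_A = s / sqrt(n)
u_A = 1.8247 / sqrt(27)
u_A = 1.8247 / 5.1961524
u_A = 0.3512

0.3512


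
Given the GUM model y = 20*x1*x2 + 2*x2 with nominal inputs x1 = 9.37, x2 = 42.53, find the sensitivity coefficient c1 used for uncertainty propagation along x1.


y = 20*x1*x2 + 2*x2
dy/dx1 = 20*x2
Evaluate at x2 = 42.53: c1 = 20 * 42.53
c1 = 850.6000

850.6000


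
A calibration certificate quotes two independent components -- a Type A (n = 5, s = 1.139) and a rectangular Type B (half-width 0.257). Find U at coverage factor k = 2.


u_A = s / sqrt(n) = 1.139 / sqrt(5) = 0.50937629
u_B = half_width / sqrt(3) = 0.257 / sqrt(3) = 0.14837902
uc = sqrt(u_A^2 + u_B^2) = sqrt(0.50937629^2 + 0.14837902^2) = 0.5305474
U = k * uc = 2 * 0.5305474
U = 1.0611

1.0611


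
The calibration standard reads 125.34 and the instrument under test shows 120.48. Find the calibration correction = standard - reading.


Correction = standard - reading
= 125.34 - 120.48
= 4.8600

4.8600


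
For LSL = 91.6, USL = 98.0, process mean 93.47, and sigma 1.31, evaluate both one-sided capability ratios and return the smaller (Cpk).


Cpu = (USL - mean) / (3*sigma) = (98.0 - 93.47) / (3*1.31) = 1.1527
Cpl = (mean - LSL) / (3*sigma) = (93.47 - 91.6) / (3*1.31) = 0.4758
Cpk = min(Cpu, Cpl) = 0.4758

0.4758


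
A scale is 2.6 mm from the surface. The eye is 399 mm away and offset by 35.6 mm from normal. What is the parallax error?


error = h * offset / d
= 2.6 * 35.6 / 399
= 0.2320

0.2320


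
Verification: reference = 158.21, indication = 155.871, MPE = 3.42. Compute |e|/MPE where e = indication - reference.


e = indication - reference = 155.871 - 158.21 = -2.3390
|e| = 2.3390
ratio = |e| / MPE = 2.3390 / 3.42
ratio = 0.6839

0.6839


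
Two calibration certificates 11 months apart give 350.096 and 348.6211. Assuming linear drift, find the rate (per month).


rate = (v2 - v1) / months
= (348.6211 - 350.096) / 11
= -1.4749 / 11
= -0.1341

-0.1341


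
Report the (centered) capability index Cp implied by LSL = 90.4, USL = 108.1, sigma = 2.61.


Cp = (USL - LSL) / (6 * sigma)
= (108.1 - 90.4) / (6 * 2.61)
= 17.7000 / 15.6600
= 1.1303

1.1303


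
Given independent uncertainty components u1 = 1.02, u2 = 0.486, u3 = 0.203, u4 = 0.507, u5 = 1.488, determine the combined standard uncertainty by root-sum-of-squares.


uc = sqrt(1.02^2 + 0.486^2 + 0.203^2 + 0.507^2 + 1.488^2)
uc = sqrt(3.788998)
uc = 1.9465

1.9465


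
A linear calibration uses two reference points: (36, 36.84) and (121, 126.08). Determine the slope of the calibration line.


slope = (y2 - y1) / (x2 - x1)
= (126.08 - 36.84) / (121 - 36)
= 89.2400 / 85
= 1.0499

1.0499


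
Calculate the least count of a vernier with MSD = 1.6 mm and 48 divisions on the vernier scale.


LC = MSD / n_div
= 1.6 / 48
= 0.0333

0.0333


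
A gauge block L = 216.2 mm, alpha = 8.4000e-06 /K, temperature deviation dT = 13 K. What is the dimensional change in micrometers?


dL = L * alpha * dT
= 216.2 * 8.4000e-06 * 13
= 0.0236090 mm
dL_um = 0.0236090 * 1000 = 23.6090 um

23.6090


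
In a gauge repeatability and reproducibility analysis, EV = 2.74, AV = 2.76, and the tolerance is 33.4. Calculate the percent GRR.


GRR = sqrt(EV^2 + AV^2) = sqrt(2.74^2 + 2.76^2) = 3.889113
%GRR = GRR / tol * 100 = 3.889113 / 33.4 * 100
%GRR = 11.6441

11.6441


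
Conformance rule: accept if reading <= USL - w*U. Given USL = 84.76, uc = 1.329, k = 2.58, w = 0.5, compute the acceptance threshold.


U = k * uc = 2.58 * 1.329 = 3.42882
guard band g = w * U = 0.5 * 3.42882 = 1.71441
AL = USL - g = 84.76 - 1.71441
AL = 83.0456

83.0456


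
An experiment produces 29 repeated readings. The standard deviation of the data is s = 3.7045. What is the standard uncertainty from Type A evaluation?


u_A = s / sqrt(n)
u_A = 3.7045 / sqrt(29)
u_A = 3.7045 / 5.3851648
u_A = 0.6879

0.6879


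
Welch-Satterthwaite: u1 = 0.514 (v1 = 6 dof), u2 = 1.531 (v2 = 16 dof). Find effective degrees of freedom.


uc = sqrt(u1^2 + u2^2) = sqrt(0.514^2 + 1.531^2) = 1.6149789
v_eff = uc^4 / (u1^4/v1 + u2^4/v2)
= 1.6149789^4 / (0.514^4/6 + 1.531^4/16)
= 6.8024821 / 0.35501783
v_eff = 19.1610

19.1610


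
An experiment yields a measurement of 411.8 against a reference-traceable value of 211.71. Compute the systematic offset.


Systematic error = measured - true
= 411.8 - 211.71
= 200.0900

200.0900


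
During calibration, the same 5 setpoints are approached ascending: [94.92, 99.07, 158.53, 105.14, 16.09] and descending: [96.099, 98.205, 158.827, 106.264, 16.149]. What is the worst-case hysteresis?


|94.92 - 96.099| = 1.1790
|99.07 - 98.205| = 0.8650
|158.53 - 158.827| = 0.2970
|105.14 - 106.264| = 1.1240
|16.09 - 16.149| = 0.0590
hysteresis = max(diffs) = 1.1790

1.1790


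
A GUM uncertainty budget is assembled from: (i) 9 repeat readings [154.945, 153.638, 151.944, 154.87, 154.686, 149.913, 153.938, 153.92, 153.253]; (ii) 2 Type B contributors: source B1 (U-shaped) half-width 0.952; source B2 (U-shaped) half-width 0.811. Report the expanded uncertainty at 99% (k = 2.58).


mean = (154.945 + 153.638 + 151.944 + 154.87 + 154.686 + 149.913 + 153.938 + 153.92 + 153.253) / 9 = 153.4563333
s = sqrt(sum((x - mean)^2)/(n-1)) = 1.6236672
u_A = s / sqrt(n) = 1.6236672 / sqrt(9) = 0.5412224
u_B1 = 0.952 / sqrt(2) = 0.67316566
u_B2 = 0.811 / sqrt(2) = 0.5734636
uc = sqrt(0.5412224^2 + 0.67316566^2 + 0.5734636^2) = 1.0367903
U = k * uc = 2.58 * 1.0367903
U = 2.6749

2.6749


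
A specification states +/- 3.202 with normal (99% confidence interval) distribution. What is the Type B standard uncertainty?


u_B = half_width / 2.576
u_B = 3.202 / 2.576
u_B = 1.2430

1.2430


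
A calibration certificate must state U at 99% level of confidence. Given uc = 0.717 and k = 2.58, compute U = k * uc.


U = k * uc
U = 2.58 * 0.717
U = 1.8499

1.8499


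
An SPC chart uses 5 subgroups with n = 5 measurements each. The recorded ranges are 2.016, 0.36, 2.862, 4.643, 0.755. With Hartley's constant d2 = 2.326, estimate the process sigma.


R_bar = (2.016 + 0.36 + 2.862 + 4.643 + 0.755) / 5
R_bar = 10.636 / 5 = 2.1272
sigma_hat = R_bar / d2 = 2.1272 / 2.326 = 0.9145

0.9145


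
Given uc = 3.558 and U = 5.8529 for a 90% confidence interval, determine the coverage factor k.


k = U / uc
k = 5.8529 / 3.558
k = 1.645

1.645


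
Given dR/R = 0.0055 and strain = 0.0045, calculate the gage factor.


GF = (dR/R) / epsilon
= 0.0055 / 0.0045
= 1.2222

1.2222


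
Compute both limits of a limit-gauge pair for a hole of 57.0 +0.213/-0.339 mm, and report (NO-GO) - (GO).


GO = nominal - lower_tol (smallest hole = maximum material condition)
GO = 57.0 - 0.339 = 56.661
NO-GO = nominal + upper_tol (largest hole = least material condition)
NO-GO = 57.0 + 0.213 = 57.213
spread = NO-GO - GO = 57.213 - 56.661 = 0.5520

0.5520


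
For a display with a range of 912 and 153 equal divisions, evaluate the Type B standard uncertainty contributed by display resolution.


resolution = range / divisions
resolution = 912 / 153 = 5.9607843
u_res = resolution / (2*sqrt(3))
u_res = 5.9607843 / 3.4641016
u_res = 1.7207

1.7207


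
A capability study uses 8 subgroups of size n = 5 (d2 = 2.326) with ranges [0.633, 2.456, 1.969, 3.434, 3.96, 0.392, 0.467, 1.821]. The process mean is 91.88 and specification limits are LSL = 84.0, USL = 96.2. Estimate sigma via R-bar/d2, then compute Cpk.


R_bar = (0.633 + 2.456 + 1.969 + 3.434 + 3.96 + 0.392 + 0.467 + 1.821) / 8 = 1.8915
sigma = R_bar / d2 = 1.8915 / 2.326 = 0.81319862
Cp = (USL - LSL)/(6*sigma) = (96.2 - 84.0)/(6*0.81319862) = 2.5004
Cpu = (96.2 - 91.88)/(3*0.81319862) = 1.7708
Cpl = (91.88 - 84.0)/(3*0.81319862) = 3.2300
Cpk = min(Cpu, Cpl) = 1.7708

1.7708


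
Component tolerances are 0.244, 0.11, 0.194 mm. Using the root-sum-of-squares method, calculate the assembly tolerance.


RSS = sqrt(0.244^2 + 0.11^2 + 0.194^2)
= sqrt(0.109272)
= 0.3306

0.3306


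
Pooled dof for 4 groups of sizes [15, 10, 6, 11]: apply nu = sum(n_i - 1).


nu = sum_i (n_i - 1)
nu = ((15 - 1) + (10 - 1) + (6 - 1) + (11 - 1))
nu = 14 + 9 + 5 + 10
nu = 38

38


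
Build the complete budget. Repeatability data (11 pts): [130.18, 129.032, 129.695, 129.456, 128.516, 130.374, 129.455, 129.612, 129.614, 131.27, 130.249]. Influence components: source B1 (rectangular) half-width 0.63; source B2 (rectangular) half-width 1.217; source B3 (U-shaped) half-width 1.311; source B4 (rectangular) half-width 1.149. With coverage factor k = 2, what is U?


mean = (130.18 + 129.032 + 129.695 + 129.456 + 128.516 + 130.374 + 129.455 + 129.612 + 129.614 + 131.27 + 130.249) / 11 = 129.7684545
s = sqrt(sum((x - mean)^2)/(n-1)) = 0.73363729
u_A = s / sqrt(n) = 0.73363729 / sqrt(11) = 0.22119997
u_B1 = 0.63 / sqrt(3) = 0.36373067
u_B2 = 1.217 / sqrt(3) = 0.70263528
u_B3 = 1.311 / sqrt(2) = 0.92701699
u_B4 = 1.149 / sqrt(3) = 0.66337546
uc = sqrt(0.22119997^2 + 0.36373067^2 + 0.70263528^2 + 0.92701699^2 + 0.66337546^2) = 1.4051168
U = k * uc = 2 * 1.4051168
U = 2.8102

2.8102


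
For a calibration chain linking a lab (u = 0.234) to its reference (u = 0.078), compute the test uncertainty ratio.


TUR = u_lab / u_ref
= 0.234 / 0.078
= 3.0000

3.0000


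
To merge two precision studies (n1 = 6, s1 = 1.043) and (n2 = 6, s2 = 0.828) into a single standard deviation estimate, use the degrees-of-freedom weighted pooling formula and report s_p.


s_p = sqrt(((n1-1)*s1^2 + (n2-1)*s2^2) / (n1+n2-2))
numerator = (6-1)*1.043^2 + (6-1)*0.828^2 = 5.439245 + 3.42792 = 8.867165
denominator = 6 + 6 - 2 = 10
s_p^2 = 8.867165 / 10 = 0.8867165
s_p = sqrt(0.8867165) = 0.9417

0.9417


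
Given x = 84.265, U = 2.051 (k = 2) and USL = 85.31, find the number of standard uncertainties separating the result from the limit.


u = U / k = 2.051 / 2 = 1.0255
margin = |USL - x| = |85.31 - 84.265| = 1.045
z = margin / u = 1.045 / 1.0255
z = 1.0190

1.0190


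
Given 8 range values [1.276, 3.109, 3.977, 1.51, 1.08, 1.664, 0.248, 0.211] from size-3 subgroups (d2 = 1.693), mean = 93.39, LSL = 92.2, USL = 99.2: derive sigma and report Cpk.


R_bar = (1.276 + 3.109 + 3.977 + 1.51 + 1.08 + 1.664 + 0.248 + 0.211) / 8 = 1.634375
sigma = R_bar / d2 = 1.634375 / 1.693 = 0.96537212
Cp = (USL - LSL)/(6*sigma) = (99.2 - 92.2)/(6*0.96537212) = 1.2085
Cpu = (99.2 - 93.39)/(3*0.96537212) = 2.0061
Cpl = (93.39 - 92.2)/(3*0.96537212) = 0.4109
Cpk = min(Cpu, Cpl) = 0.4109

0.4109


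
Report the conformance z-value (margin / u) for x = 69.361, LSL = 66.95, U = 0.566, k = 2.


u = U / k = 0.566 / 2 = 0.283
margin = |LSL - x| = |66.95 - 69.361| = 2.411
z = margin / u = 2.411 / 0.283
z = 8.5194

8.5194


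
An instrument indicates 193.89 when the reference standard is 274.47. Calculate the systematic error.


Systematic error = measured - true
= 193.89 - 274.47
= -80.5800

-80.5800


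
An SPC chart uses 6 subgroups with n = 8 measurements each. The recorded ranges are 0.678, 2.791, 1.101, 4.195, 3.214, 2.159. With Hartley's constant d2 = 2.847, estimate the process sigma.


R_bar = (0.678 + 2.791 + 1.101 + 4.195 + 3.214 + 2.159) / 6
R_bar = 14.138 / 6 = 2.3563333
sigma_hat = R_bar / d2 = 2.3563333 / 2.847 = 0.8277

0.8277


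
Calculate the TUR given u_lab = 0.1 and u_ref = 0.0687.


TUR = u_lab / u_ref
= 0.1 / 0.0687
= 1.4556

1.4556


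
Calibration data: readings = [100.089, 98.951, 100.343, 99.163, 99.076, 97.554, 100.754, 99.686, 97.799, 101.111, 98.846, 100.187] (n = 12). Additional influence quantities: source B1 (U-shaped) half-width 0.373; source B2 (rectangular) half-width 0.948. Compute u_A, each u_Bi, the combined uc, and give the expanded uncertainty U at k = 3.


mean = (100.089 + 98.951 + 100.343 + 99.163 + 99.076 + 97.554 + 100.754 + 99.686 + 97.799 + 101.111 + 98.846 + 100.187) / 12 = 99.46325
s = sqrt(sum((x - mean)^2)/(n-1)) = 1.1044762
u_A = s / sqrt(n) = 1.1044762 / sqrt(12) = 0.31883482
u_B1 = 0.373 / sqrt(2) = 0.26375083
u_B2 = 0.948 / sqrt(3) = 0.54732806
uc = sqrt(0.31883482^2 + 0.26375083^2 + 0.54732806^2) = 0.68614004
U = k * uc = 3 * 0.68614004
U = 2.0584

2.0584


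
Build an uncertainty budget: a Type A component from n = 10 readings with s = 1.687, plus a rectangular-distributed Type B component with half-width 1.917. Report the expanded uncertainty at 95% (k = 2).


u_A = s / sqrt(n) = 1.687 / sqrt(10) = 0.53347624
u_B = half_width / sqrt(3) = 1.917 / sqrt(3) = 1.1067805
uc = sqrt(u_A^2 + u_B^2) = sqrt(0.53347624^2 + 1.1067805^2) = 1.2286415
U = k * uc = 2 * 1.2286415
U = 2.4573

2.4573


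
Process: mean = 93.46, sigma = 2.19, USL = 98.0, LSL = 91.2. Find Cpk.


Cpu = (USL - mean) / (3*sigma) = (98.0 - 93.46) / (3*2.19) = 0.6910
Cpl = (mean - LSL) / (3*sigma) = (93.46 - 91.2) / (3*2.19) = 0.3440
Cpk = min(Cpu, Cpl) = 0.3440

0.3440


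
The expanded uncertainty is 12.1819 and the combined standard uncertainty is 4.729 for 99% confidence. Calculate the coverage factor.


k = U / uc
k = 12.1819 / 4.729
k = 2.576

2.576


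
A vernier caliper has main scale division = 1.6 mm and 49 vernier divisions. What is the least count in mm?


LC = MSD / n_div
= 1.6 / 49
= 0.0327

0.0327


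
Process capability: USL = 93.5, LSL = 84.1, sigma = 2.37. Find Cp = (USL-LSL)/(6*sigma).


Cp = (USL - LSL) / (6 * sigma)
= (93.5 - 84.1) / (6 * 2.37)
= 9.4000 / 14.2200
= 0.6610

0.6610


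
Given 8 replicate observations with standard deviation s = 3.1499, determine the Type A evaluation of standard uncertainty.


u_A = s / sqrt(n)
u_A = 3.1499 / sqrt(8)
u_A = 3.1499 / 2.8284271
u_A = 1.1137

1.1137


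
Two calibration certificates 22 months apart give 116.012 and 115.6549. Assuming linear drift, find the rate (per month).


rate = (v2 - v1) / months
= (115.6549 - 116.012) / 22
= -0.3571 / 22
= -0.0162

-0.0162


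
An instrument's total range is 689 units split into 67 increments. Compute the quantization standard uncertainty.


resolution = range / divisions
resolution = 689 / 67 = 10.283582
u_res = resolution / (2*sqrt(3))
u_res = 10.283582 / 3.4641016
u_res = 2.9686

2.9686


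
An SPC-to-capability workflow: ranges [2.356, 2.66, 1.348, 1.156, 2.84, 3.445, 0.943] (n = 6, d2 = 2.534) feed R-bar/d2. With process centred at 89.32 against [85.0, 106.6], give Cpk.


R_bar = (2.356 + 2.66 + 1.348 + 1.156 + 2.84 + 3.445 + 0.943) / 7 = 2.1068571
sigma = R_bar / d2 = 2.1068571 / 2.534 = 0.83143532
Cp = (USL - LSL)/(6*sigma) = (106.6 - 85.0)/(6*0.83143532) = 4.3299
Cpu = (106.6 - 89.32)/(3*0.83143532) = 6.9278
Cpl = (89.32 - 85.0)/(3*0.83143532) = 1.7319
Cpk = min(Cpu, Cpl) = 1.7319

1.7319


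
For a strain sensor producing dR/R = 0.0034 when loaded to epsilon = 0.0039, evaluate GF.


GF = (dR/R) / epsilon
= 0.0034 / 0.0039
= 0.8718

0.8718


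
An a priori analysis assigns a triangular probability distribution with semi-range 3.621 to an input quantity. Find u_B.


u_B = half_width / sqrt(6)
u_B = 3.621 / 2.4494897
u_B = 1.4783

1.4783


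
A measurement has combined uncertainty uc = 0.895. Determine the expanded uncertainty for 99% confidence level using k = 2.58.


U = k * uc
U = 2.58 * 0.895
U = 2.3091

2.3091


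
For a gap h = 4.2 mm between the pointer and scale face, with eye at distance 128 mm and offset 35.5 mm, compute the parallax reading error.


error = h * offset / d
= 4.2 * 35.5 / 128
= 1.1648

1.1648


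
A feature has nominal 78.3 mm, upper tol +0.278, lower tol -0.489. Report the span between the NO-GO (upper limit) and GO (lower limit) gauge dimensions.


GO = nominal - lower_tol (smallest hole = maximum material condition)
GO = 78.3 - 0.489 = 77.811
NO-GO = nominal + upper_tol (largest hole = least material condition)
NO-GO = 78.3 + 0.278 = 78.578
spread = NO-GO - GO = 78.578 - 77.811 = 0.7670

0.7670


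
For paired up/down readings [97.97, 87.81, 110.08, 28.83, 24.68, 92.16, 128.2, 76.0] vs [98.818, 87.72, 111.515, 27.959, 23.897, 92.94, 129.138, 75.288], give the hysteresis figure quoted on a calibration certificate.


|97.97 - 98.818| = 0.8480
|87.81 - 87.72| = 0.0900
|110.08 - 111.515| = 1.4350
|28.83 - 27.959| = 0.8710
|24.68 - 23.897| = 0.7830
|92.16 - 92.94| = 0.7800
|128.2 - 129.138| = 0.9380
|76.0 - 75.288| = 0.7120
hysteresis = max(diffs) = 1.4350

1.4350


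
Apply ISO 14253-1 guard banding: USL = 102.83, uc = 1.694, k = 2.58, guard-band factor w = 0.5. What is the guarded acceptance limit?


U = k * uc = 2.58 * 1.694 = 4.37052
guard band g = w * U = 0.5 * 4.37052 = 2.18526
AL = USL - g = 102.83 - 2.18526
AL = 100.6447

100.6447


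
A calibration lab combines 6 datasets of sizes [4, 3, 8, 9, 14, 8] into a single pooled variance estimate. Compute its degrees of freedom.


nu = sum_i (n_i - 1)
nu = ((4 - 1) + (3 - 1) + (8 - 1) + (9 - 1) + (14 - 1) + (8 - 1))
nu = 3 + 2 + 7 + 8 + 13 + 7
nu = 40

40


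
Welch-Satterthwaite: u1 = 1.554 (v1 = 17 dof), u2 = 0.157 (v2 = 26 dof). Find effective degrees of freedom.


uc = sqrt(u1^2 + u2^2) = sqrt(1.554^2 + 0.157^2) = 1.5619107
v_eff = uc^4 / (u1^4/v1 + u2^4/v2)
= 1.5619107^4 / (1.554^4/17 + 0.157^4/26)
= 5.9514776 / 0.34307156
v_eff = 17.3476

17.3476


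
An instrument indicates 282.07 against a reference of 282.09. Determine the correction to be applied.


Correction = standard - reading
= 282.09 - 282.07
= 0.0200

0.0200


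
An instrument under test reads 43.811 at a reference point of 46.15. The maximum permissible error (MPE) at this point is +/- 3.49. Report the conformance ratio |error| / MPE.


e = indication - reference = 43.811 - 46.15 = -2.3390
|e| = 2.3390
ratio = |e| / MPE = 2.3390 / 3.49
ratio = 0.6702

0.6702


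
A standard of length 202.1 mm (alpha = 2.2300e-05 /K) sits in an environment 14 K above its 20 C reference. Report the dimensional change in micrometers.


dL = L * alpha * dT
= 202.1 * 2.2300e-05 * 14
= 0.0630956 mm
dL_um = 0.0630956 * 1000 = 63.0956 um

63.0956


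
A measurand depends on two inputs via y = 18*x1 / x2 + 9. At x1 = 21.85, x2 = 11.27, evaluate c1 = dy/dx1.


y = 18*x1 / x2 + 9
dy/dx1 = 18/x2
Evaluate at x2 = 11.27: c1 = 18 / 11.27
c1 = 1.5972

1.5972


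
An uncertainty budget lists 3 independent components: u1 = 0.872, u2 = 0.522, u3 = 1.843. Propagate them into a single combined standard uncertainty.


uc = sqrt(0.872^2 + 0.522^2 + 1.843^2)
uc = sqrt(4.429517)
uc = 2.1046

2.1046


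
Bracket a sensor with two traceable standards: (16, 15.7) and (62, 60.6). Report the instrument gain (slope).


slope = (y2 - y1) / (x2 - x1)
= (60.6 - 15.7) / (62 - 16)
= 44.9000 / 46
= 0.9761

0.9761


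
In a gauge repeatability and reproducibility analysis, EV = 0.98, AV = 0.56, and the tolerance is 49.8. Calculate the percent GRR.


GRR = sqrt(EV^2 + AV^2) = sqrt(0.98^2 + 0.56^2) = 1.1287161
%GRR = GRR / tol * 100 = 1.1287161 / 49.8 * 100
%GRR = 2.2665

2.2665


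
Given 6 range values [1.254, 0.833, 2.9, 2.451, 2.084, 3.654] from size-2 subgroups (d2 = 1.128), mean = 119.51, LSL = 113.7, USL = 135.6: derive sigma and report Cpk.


R_bar = (1.254 + 0.833 + 2.9 + 2.451 + 2.084 + 3.654) / 6 = 2.196
sigma = R_bar / d2 = 2.196 / 1.128 = 1.9468085
Cp = (USL - LSL)/(6*sigma) = (135.6 - 113.7)/(6*1.9468085) = 1.8749
Cpu = (135.6 - 119.51)/(3*1.9468085) = 2.7549
Cpl = (119.51 - 113.7)/(3*1.9468085) = 0.9948
Cpk = min(Cpu, Cpl) = 0.9948

0.9948


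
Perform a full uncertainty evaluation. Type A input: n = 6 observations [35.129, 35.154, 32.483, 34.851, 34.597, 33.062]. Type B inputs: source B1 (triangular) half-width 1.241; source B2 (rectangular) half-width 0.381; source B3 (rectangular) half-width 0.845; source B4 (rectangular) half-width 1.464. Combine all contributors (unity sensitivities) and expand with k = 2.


mean = (35.129 + 35.154 + 32.483 + 34.851 + 34.597 + 33.062) / 6 = 34.21266667
s = sqrt(sum((x - mean)^2)/(n-1)) = 1.1486285
u_A = s / sqrt(n) = 1.1486285 / sqrt(6) = 0.46892562
u_B1 = 1.241 / sqrt(6) = 0.50663613
u_B2 = 0.381 / sqrt(3) = 0.21997045
u_B3 = 0.845 / sqrt(3) = 0.48786098
u_B4 = 1.464 / sqrt(3) = 0.84524079
uc = sqrt(0.46892562^2 + 0.50663613^2 + 0.21997045^2 + 0.48786098^2 + 0.84524079^2) = 1.2154829
U = k * uc = 2 * 1.2154829
U = 2.4310

2.4310


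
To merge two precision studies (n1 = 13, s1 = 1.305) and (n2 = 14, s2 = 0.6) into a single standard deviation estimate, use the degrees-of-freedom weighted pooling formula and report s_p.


s_p = sqrt(((n1-1)*s1^2 + (n2-1)*s2^2) / (n1+n2-2))
numerator = (13-1)*1.305^2 + (14-1)*0.6^2 = 20.4363 + 4.68 = 25.1163
denominator = 13 + 14 - 2 = 25
s_p^2 = 25.1163 / 25 = 1.004652
s_p = sqrt(1.004652) = 1.0023

1.0023


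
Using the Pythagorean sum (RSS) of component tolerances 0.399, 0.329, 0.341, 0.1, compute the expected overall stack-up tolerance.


RSS = sqrt(0.399^2 + 0.329^2 + 0.341^2 + 0.1^2)
= sqrt(0.393723)
= 0.6275

0.6275


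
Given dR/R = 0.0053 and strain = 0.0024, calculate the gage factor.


GF = (dR/R) / epsilon
= 0.0053 / 0.0024
= 2.2083

2.2083


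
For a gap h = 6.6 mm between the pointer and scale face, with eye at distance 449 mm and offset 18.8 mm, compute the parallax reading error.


error = h * offset / d
= 6.6 * 18.8 / 449
= 0.2763

0.2763


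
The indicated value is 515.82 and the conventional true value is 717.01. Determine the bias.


Systematic error = measured - true
= 515.82 - 717.01
= -201.1900

-201.1900


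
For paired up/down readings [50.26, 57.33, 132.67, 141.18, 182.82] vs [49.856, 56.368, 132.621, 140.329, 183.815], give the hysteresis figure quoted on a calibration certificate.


|50.26 - 49.856| = 0.4040
|57.33 - 56.368| = 0.9620
|132.67 - 132.621| = 0.0490
|141.18 - 140.329| = 0.8510
|182.82 - 183.815| = 0.9950
hysteresis = max(diffs) = 0.9950

0.9950


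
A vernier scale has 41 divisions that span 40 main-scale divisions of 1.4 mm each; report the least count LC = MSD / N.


LC = MSD / n_div
= 1.4 / 41
= 0.0341

0.0341


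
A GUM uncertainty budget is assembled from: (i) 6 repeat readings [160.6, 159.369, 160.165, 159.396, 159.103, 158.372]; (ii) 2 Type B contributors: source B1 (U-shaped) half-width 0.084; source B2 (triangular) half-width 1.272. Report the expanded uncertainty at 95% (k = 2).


mean = (160.6 + 159.369 + 160.165 + 159.396 + 159.103 + 158.372) / 6 = 159.5008333
s = sqrt(sum((x - mean)^2)/(n-1)) = 0.78869396
u_A = s / sqrt(n) = 0.78869396 / sqrt(6) = 0.32198296
u_B1 = 0.084 / sqrt(2) = 0.05939697
u_B2 = 1.272 / sqrt(6) = 0.51929183
uc = sqrt(0.32198296^2 + 0.05939697^2 + 0.51929183^2) = 0.61389334
U = k * uc = 2 * 0.61389334
U = 1.2278

1.2278
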